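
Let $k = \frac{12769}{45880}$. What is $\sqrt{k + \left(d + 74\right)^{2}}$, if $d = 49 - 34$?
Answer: $\frac{\sqrt{4168522016030}}{22940} \approx 89.002$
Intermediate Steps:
$k = \frac{12769}{45880}$ ($k = 12769 \cdot \frac{1}{45880} = \frac{12769}{45880} \approx 0.27831$)
$d = 15$
$\sqrt{k + \left(d + 74\right)^{2}} = \sqrt{\frac{12769}{45880} + \left(15 + 74\right)^{2}} = \sqrt{\frac{12769}{45880} + 89^{2}} = \sqrt{\frac{12769}{45880} + 7921} = \sqrt{\frac{363428249}{45880}} = \frac{\sqrt{4168522016030}}{22940}$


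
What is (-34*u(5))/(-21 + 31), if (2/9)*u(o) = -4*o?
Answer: 306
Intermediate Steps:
u(o) = -18*o (u(o) = 9*(-4*o)/2 = -18*o)
(-34*u(5))/(-21 + 31) = (-(-612)*5)/(-21 + 31) = -34*(-90)/10 = 3060*(⅒) = 306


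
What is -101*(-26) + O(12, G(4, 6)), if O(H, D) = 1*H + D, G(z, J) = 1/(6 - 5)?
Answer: 2639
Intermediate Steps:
G(z, J) = 1 (G(z, J) = 1/1 = 1)
O(H, D) = D + H (O(H, D) = H + D = D + H)
-101*(-26) + O(12, G(4, 6)) = -101*(-26) + (1 + 12) = 2626 + 13 = 2639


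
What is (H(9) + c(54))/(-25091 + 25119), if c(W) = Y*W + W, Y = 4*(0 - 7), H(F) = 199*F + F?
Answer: 171/14 ≈ 12.214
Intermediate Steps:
H(F) = 200*F
Y = -28 (Y = 4*(-7) = -28)
c(W) = -27*W (c(W) = -28*W + W = -27*W)
(H(9) + c(54))/(-25091 + 25119) = (200*9 - 27*54)/(-25091 + 25119) = (1800 - 1458)/28 = 342*(1/28) = 171/14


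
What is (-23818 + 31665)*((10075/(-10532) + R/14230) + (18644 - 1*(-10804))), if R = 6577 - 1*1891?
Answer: 17315536829383877/74935180 ≈ 2.3107e+8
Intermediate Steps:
R = 4686 (R = 6577 - 1891 = 4686)
(-23818 + 31665)*((10075/(-10532) + R/14230) + (18644 - 1*(-10804))) = (-23818 + 31665)*((10075/(-10532) + 4686/14230) + (18644 - 1*(-10804))) = 7847*((10075*(-1/10532) + 4686*(1/14230)) + (18644 + 10804)) = 7847*((-10075/10532 + 2343/7115) + 29448) = 7847*(-47007149/74935180 + 29448) = 7847*(2206644173491/74935180) = 17315536829383877/74935180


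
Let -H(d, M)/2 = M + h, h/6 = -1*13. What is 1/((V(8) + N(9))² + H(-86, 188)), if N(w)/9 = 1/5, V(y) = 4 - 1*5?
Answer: -25/5484 ≈ -0.0045587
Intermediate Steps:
V(y) = -1 (V(y) = 4 - 5 = -1)
N(w) = 9/5
h = -78 (h = 6*(-1*13) = 6*(-13) = -78)
H(d, M) = 156 - 2*M (H(d, M) = -2*(M - 78) = -2*(-78 + M) = 156 - 2*M)
1/((V(8) + N(9))² + H(-86, 188)) = 1/((-1 + 9/5)² + (156 - 2*188)) = 1/((⅘)² + (156 - 376)) = 1/(16/25 - 220) = 1/(-5484/25) = -25/5484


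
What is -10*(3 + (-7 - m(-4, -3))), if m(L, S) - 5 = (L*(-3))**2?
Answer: 1530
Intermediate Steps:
m(L, S) = 5 + 9*L**2 (m(L, S) = 5 + (L*(-3))**2 = 5 + (-3*L)**2 = 5 + 9*L**2)
-10*(3 + (-7 - m(-4, -3))) = -10*(3 + (-7 - (5 + 9*(-4)**2))) = -10*(3 + (-7 - (5 + 9*16))) = -10*(3 + (-7 - (5 + 144))) = -10*(3 + (-7 - 1*149)) = -10*(3 + (-7 - 149)) = -10*(3 - 156) = -10*(-153) = 1530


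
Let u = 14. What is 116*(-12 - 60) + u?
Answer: -8338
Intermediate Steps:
116*(-12 - 60) + u = 116*(-12 - 60) + 14 = 116*(-72) + 14 = -8352 + 14 = -8338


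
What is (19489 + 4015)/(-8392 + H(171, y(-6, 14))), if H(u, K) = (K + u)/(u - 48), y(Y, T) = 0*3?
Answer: -963664/344015 ≈ -2.8012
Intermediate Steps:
y(Y, T) = 0
H(u, K) = (K + u)/(-48 + u)
(19489 + 4015)/(-8392 + H(171, y(-6, 14))) = (19489 + 4015)/(-8392 + (0 + 171)/(-48 + 171)) = 23504/(-8392 + 171/123) = 23504/(-8392 + (1/123)*171) = 23504/(-8392 + 57/41) = 23504/(-344015/41) = 23504*(-41/344015) = -963664/344015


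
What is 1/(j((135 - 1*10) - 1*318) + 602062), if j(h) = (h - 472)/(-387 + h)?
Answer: 116/69839325 ≈ 1.6610e-6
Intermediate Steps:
j(h) = (-472 + h)/(-387 + h)
1/(j((135 - 1*10) - 1*318) + 602062) = 1/((-472 + ((135 - 1*10) - 1*318))/(-387 + ((135 - 1*10) - 1*318)) + 602062) = 1/((-472 + ((135 - 10) - 318))/(-387 + ((135 - 10) - 318)) + 602062) = 1/((-472 + (125 - 318))/(-387 + (125 - 318)) + 602062) = 1/((-472 - 193)/(-387 - 193) + 602062) = 1/(-665/(-580) + 602062) = 1/(-1/580*(-665) + 602062) = 1/(133/116 + 602062) = 1/(69839325/116) = 116/69839325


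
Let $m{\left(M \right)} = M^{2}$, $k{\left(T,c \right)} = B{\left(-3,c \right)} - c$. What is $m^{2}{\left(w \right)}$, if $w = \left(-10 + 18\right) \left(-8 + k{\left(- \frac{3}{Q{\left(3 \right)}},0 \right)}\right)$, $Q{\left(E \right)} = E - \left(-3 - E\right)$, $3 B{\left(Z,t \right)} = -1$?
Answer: $\frac{1600000000}{81} \approx 1.9753 \cdot 10^{7}$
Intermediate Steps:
$B{\left(Z,t \right)} = - \frac{1}{3}$ ($B{\left(Z,t \right)} = \frac{1}{3} \left(-1\right) = - \frac{1}{3}$)
$Q{\left(E \right)} = 3 + 2 E$ ($Q{\left(E \right)} = E + \left(3 + E\right) = 3 + 2 E$)
$k{\left(T,c \right)} = - \frac{1}{3} - c$
$w = - \frac{200}{3}$ ($w = \left(-10 + 18\right) \left(-8 - \frac{1}{3}\right) = 8 \left(-8 + \left(- \frac{1}{3} + 0\right)\right) = 8 \left(-8 - \frac{1}{3}\right) = 8 \left(- \frac{25}{3}\right) = - \frac{200}{3} \approx -66.667$)
$m^{2}{\left(w \right)} = \left(\left(- \frac{200}{3}\right)^{2}\right)^{2} = \left(\frac{40000}{9}\right)^{2} = \frac{1600000000}{81}$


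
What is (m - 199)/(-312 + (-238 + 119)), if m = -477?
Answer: 676/431 ≈ 1.5684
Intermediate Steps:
(m - 199)/(-312 + (-238 + 119)) = (-477 - 199)/(-312 + (-238 + 119)) = -676/(-312 - 119) = -676/(-431) = -676*(-1/431) = 676/431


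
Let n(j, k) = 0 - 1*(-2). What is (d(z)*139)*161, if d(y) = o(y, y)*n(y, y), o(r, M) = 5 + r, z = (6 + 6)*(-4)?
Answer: -1924594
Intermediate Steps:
z = -48 (z = 12*(-4) = -48)
n(j, k) = 2 (n(j, k) = 0 + 2 = 2)
d(y) = 10 + 2*y (d(y) = (5 + y)*2 = 10 + 2*y)
(d(z)*139)*161 = ((10 + 2*(-48))*139)*161 = ((10 - 96)*139)*161 = -86*139*161 = -11954*161 = -1924594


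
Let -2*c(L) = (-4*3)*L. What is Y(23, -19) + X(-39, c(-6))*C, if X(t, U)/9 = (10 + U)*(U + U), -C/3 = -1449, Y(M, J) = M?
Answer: 73238279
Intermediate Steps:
C = 4347 (C = -3*(-1449) = 4347)
c(L) = 6*L (c(L) = -(-4*3)*L/2 = -(-6)*L = 6*L)
X(t, U) = 18*U*(10 + U) (X(t, U) = 9*((10 + U)*(U + U)) = 9*((10 + U)*(2*U)) = 9*(2*U*(10 + U)) = 18*U*(10 + U))
Y(23, -19) + X(-39, c(-6))*C = 23 + (18*(6*(-6))*(10 + 6*(-6)))*4347 = 23 + (18*(-36)*(10 - 36))*4347 = 23 + (18*(-36)*(-26))*4347 = 23 + 16848*4347 = 23 + 73238256 = 73238279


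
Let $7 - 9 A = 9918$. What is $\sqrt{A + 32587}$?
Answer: $\frac{2 \sqrt{70843}}{3} \approx 177.44$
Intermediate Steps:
$A = - \frac{9911}{9}$ ($A = \frac{7}{9} - 1102 = - \frac{9911}{9} \approx -1101.2$)
$\sqrt{A + 32587} = \sqrt{- \frac{9911}{9} + 32587} = \sqrt{\frac{283372}{9}} = \frac{2 \sqrt{70843}}{3}$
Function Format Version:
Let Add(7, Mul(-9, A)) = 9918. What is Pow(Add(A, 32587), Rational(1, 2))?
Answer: Mul(Rational(2, 3), Pow(70843, Rational(1, 2))) ≈ 177.44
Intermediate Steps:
A = Rational(-9911, 9) (A = Add(Rational(7, 9), Mul(Rational(-1, 9), 9918)) = Add(Rational(7, 9), -1102) = Rational(-9911, 9) ≈ -1101.2)
Pow(Add(A, 32587), Rational(1, 2)) = Pow(Add(Rational(-9911, 9), 32587), Rational(1, 2)) = Pow(Rational(283372, 9), Rational(1, 2)) = Mul(Rational(2, 3), Pow(70843, Rational(1, 2)))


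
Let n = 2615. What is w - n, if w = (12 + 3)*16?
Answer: -2375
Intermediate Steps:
w = 240 (w = 15*16 = 240)
w - n = 240 - 1*2615 = 240 - 2615 = -2375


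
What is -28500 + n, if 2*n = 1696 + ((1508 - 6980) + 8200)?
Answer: -26288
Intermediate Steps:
n = 2212 (n = (1696 + ((1508 - 6980) + 8200))/2 = (1696 + (-5472 + 8200))/2 = (1696 + 2728)/2 = (½)*4424 = 2212)
-28500 + n = -28500 + 2212 = -26288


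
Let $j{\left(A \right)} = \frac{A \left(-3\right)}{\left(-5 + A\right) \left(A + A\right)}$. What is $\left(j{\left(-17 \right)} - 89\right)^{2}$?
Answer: $\frac{15311569}{1936} \approx 7908.9$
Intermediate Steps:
$j{\left(A \right)} = - \frac{3}{2 \left(-5 + A\right)}$ ($j{\left(A \right)} = \frac{\left(-3\right) A}{\left(-5 + A\right) 2 A} = \frac{\left(-3\right) A}{2 A \left(-5 + A\right)} = - 3 A \frac{1}{2 A \left(-5 + A\right)} = - \frac{3}{2 \left(-5 + A\right)}$)
$\left(j{\left(-17 \right)} - 89\right)^{2} = \left(- \frac{3}{-10 + 2 \left(-17\right)} - 89\right)^{2} = \left(- \frac{3}{-10 - 34} - 89\right)^{2} = \left(- \frac{3}{-44} - 89\right)^{2} = \left(\left(-3\right) \left(- \frac{1}{44}\right) - 89\right)^{2} = \left(\frac{3}{44} - 89\right)^{2} = \left(- \frac{3913}{44}\right)^{2} = \frac{15311569}{1936}$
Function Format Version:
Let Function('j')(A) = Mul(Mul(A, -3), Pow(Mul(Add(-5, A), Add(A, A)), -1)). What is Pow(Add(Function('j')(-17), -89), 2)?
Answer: Rational(15311569, 1936) ≈ 7908.9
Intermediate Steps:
Function('j')(A) = Mul(Rational(-3, 2), Pow(Add(-5, A), -1)) (Function('j')(A) = Mul(Mul(-3, A), Pow(Mul(Add(-5, A), Mul(2, A)), -1)) = Mul(Mul(-3, A), Pow(Mul(2, A, Add(-5, A)), -1)) = Mul(Mul(-3, A), Mul(Rational(1, 2), Pow(A, -1), Pow(Add(-5, A), -1))) = Mul(Rational(-3, 2), Pow(Add(-5, A), -1)))
Pow(Add(Function('j')(-17), -89), 2) = Pow(Add(Mul(-3, Pow(Add(-10, Mul(2, -17)), -1)), -89), 2) = Pow(Add(Mul(-3, Pow(Add(-10, -34), -1)), -89), 2) = Pow(Add(Mul(-3, Pow(-44, -1)), -89), 2) = Pow(Add(Mul(-3, Rational(-1, 44)), -89), 2) = Pow(Add(Rational(3, 44), -89), 2) = Pow(Rational(-3913, 44), 2) = Rational(15311569, 1936)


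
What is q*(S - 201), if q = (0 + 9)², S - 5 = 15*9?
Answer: -4941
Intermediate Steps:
S = 140 (S = 5 + 15*9 = 5 + 135 = 140)
q = 81 (q = 9² = 81)
q*(S - 201) = 81*(140 - 201) = 81*(-61) = -4941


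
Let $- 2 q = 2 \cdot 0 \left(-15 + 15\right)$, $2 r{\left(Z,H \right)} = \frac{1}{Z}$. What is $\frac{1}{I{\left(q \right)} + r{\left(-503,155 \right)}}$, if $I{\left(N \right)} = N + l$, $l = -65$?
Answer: $- \frac{1006}{65391} \approx -0.015384$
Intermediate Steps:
$r{\left(Z,H \right)} = \frac{1}{2 Z}$
$q = 0$ ($q = - \frac{2 \cdot 0 \left(-15 + 15\right)}{2} = - \frac{0 \cdot 0}{2} = \left(- \frac{1}{2}\right) 0 = 0$)
$I{\left(N \right)} = -65 + N$ ($I{\left(N \right)} = N - 65 = -65 + N$)
$\frac{1}{I{\left(q \right)} + r{\left(-503,155 \right)}} = \frac{1}{\left(-65 + 0\right) + \frac{1}{2 \left(-503\right)}} = \frac{1}{-65 + \frac{1}{2} \left(- \frac{1}{503}\right)} = \frac{1}{-65 - \frac{1}{1006}} = \frac{1}{- \frac{65391}{1006}} = - \frac{1006}{65391}$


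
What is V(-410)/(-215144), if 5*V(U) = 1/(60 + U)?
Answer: 1/376502000 ≈ 2.6560e-9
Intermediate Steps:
V(U) = 1/(5*(60 + U))
V(-410)/(-215144) = (1/(5*(60 - 410)))/(-215144) = ((⅕)/(-350))*(-1/215144) = ((⅕)*(-1/350))*(-1/215144) = -1/1750*(-1/215144) = 1/376502000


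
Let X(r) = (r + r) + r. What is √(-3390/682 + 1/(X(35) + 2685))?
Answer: I*√520157990/10230 ≈ 2.2294*I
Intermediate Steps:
X(r) = 3*r (X(r) = 2*r + r = 3*r)
√(-3390/682 + 1/(X(35) + 2685)) = √(-3390/682 + 1/(3*35 + 2685)) = √(-3390*1/682 + 1/(105 + 2685)) = √(-1695/341 + 1/2790) = √(-152539/30690) = I*√520157990/10230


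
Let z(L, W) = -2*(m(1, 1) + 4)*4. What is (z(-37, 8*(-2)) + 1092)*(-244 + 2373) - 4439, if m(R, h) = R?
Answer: 2235269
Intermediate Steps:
z(L, W) = -40 (z(L, W) = -2*(1 + 4)*4 = -2*5*4 = -10*4 = -40)
(z(-37, 8*(-2)) + 1092)*(-244 + 2373) - 4439 = (-40 + 1092)*(-244 + 2373) - 4439 = 1052*2129 - 4439 = 2239708 - 4439 = 2235269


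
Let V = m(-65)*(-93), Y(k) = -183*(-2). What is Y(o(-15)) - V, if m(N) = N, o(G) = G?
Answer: -5679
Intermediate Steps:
Y(k) = 366
V = 6045 (V = -65*(-93) = 6045)
Y(o(-15)) - V = 366 - 1*6045 = 366 - 6045 = -5679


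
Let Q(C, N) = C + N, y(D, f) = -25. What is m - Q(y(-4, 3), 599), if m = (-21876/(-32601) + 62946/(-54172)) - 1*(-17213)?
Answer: 4897438022139/294343562 ≈ 16639.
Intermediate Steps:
m = 5066391226727/294343562 (m = (-21876*(-1/32601) + 62946*(-1/54172)) + 17213 = (7292/10867 - 31473/27086) + 17213 = -144505979/294343562 + 17213 = 5066391226727/294343562 ≈ 17213.)
m - Q(y(-4, 3), 599) = 5066391226727/294343562 - (-25 + 599) = 5066391226727/294343562 - 1*574 = 5066391226727/294343562 - 574 = 4897438022139/294343562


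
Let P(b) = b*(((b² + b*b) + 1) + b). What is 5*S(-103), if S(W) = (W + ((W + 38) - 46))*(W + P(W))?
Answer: 2327304570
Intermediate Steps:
P(b) = b*(1 + b + 2*b²) (P(b) = b*(((b² + b²) + 1) + b) = b*((2*b² + 1) + b) = b*((1 + 2*b²) + b) = b*(1 + b + 2*b²))
S(W) = (-8 + 2*W)*(W + W*(1 + W + 2*W²)) (S(W) = (W + ((W + 38) - 46))*(W + W*(1 + W + 2*W²)) = (W + ((38 + W) - 46))*(W + W*(1 + W + 2*W²)) = (W + (-8 + W))*(W + W*(1 + W + 2*W²)) = (-8 + 2*W)*(W + W*(1 + W + 2*W²)))
5*S(-103) = 5*(2*(-103)*(-8 - 7*(-103)² - 2*(-103) + 2*(-103)³)) = 5*(2*(-103)*(-8 - 7*10609 + 206 + 2*(-1092727))) = 5*(2*(-103)*(-8 - 74263 + 206 - 2185454)) = 5*(2*(-103)*(-2259519)) = 5*465460914 = 2327304570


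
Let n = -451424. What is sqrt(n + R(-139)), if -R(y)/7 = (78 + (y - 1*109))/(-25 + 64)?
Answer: I*sqrt(686569494)/39 ≈ 671.86*I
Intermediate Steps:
R(y) = 217/39 - 7*y/39 (R(y) = -7*(78 + (y - 1*109))/(-25 + 64) = -7*(78 + (y - 109))/39 = -7*(78 + (-109 + y))/39 = -7*(-31 + y)/39 = -7*(-31/39 + y/39) = 217/39 - 7*y/39)
sqrt(n + R(-139)) = sqrt(-451424 + (217/39 - 7/39*(-139))) = sqrt(-451424 + (217/39 + 973/39)) = sqrt(-451424 + 1190/39) = sqrt(-17604346/39) = I*sqrt(686569494)/39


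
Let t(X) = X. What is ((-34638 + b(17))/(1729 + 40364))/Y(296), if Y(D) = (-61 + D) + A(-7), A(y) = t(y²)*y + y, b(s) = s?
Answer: 34621/4840695 ≈ 0.0071521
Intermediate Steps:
A(y) = y + y³ (A(y) = y²*y + y = y³ + y = y + y³)
Y(D) = -411 + D (Y(D) = (-61 + D) + (-7 + (-7)³) = (-61 + D) + (-7 - 343) = (-61 + D) - 350 = -411 + D)
((-34638 + b(17))/(1729 + 40364))/Y(296) = ((-34638 + 17)/(1729 + 40364))/(-411 + 296) = -34621/42093/(-115) = -34621*1/42093*(-1/115) = -34621/42093*(-1/115) = 34621/4840695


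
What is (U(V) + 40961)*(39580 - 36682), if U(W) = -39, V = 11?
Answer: 118591956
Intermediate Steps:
(U(V) + 40961)*(39580 - 36682) = (-39 + 40961)*(39580 - 36682) = 40922*2898 = 118591956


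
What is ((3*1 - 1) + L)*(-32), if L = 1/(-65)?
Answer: -4128/65 ≈ -63.508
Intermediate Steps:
L = -1/65 ≈ -0.015385
((3*1 - 1) + L)*(-32) = ((3*1 - 1) - 1/65)*(-32) = ((3 - 1) - 1/65)*(-32) = (2 - 1/65)*(-32) = (129/65)*(-32) = -4128/65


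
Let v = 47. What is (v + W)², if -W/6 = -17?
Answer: 22201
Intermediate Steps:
W = 102 (W = -6*(-17) = 102)
(v + W)² = (47 + 102)² = 149² = 22201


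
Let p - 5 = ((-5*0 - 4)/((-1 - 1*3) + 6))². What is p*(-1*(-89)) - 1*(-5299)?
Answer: 6100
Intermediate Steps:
p = 9 (p = 5 + ((-5*0 - 4)/((-1 - 1*3) + 6))² = 5 + ((0 - 4)/((-1 - 3) + 6))² = 5 + (-4/(-4 + 6))² = 5 + (-4/2)² = 5 + (-4*½)² = 5 + (-2)² = 5 + 4 = 9)
p*(-1*(-89)) - 1*(-5299) = 9*(-1*(-89)) - 1*(-5299) = 9*89 + 5299 = 801 + 5299 = 6100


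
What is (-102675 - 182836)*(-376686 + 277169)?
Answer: 28413198187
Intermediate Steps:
(-102675 - 182836)*(-376686 + 277169) = -285511*(-99517) = 28413198187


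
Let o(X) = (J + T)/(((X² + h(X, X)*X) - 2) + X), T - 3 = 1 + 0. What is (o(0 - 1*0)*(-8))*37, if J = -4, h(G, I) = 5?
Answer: 0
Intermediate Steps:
T = 4 (T = 3 + (1 + 0) = 3 + 1 = 4)
o(X) = 0 (o(X) = (-4 + 4)/(((X² + 5*X) - 2) + X) = 0/((-2 + X² + 5*X) + X) = 0/(-2 + X² + 6*X) = 0)
(o(0 - 1*0)*(-8))*37 = (0*(-8))*37 = 0*37 = 0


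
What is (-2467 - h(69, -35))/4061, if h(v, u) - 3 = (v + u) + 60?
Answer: -2564/4061 ≈ -0.63137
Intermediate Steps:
h(v, u) = 63 + u + v (h(v, u) = 3 + ((v + u) + 60) = 3 + ((u + v) + 60) = 3 + (60 + u + v) = 63 + u + v)
(-2467 - h(69, -35))/4061 = (-2467 - (63 - 35 + 69))/4061 = (-2467 - 1*97)*(1/4061) = (-2467 - 97)*(1/4061) = -2564*1/4061 = -2564/4061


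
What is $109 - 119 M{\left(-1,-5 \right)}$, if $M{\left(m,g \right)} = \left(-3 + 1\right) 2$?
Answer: $585$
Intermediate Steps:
$M{\left(m,g \right)} = -4$ ($M{\left(m,g \right)} = \left(-2\right) 2 = -4$)
$109 - 119 M{\left(-1,-5 \right)} = 109 - -476 = 109 + 476 = 585$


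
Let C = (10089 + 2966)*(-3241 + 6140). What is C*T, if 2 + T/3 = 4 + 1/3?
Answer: 264925115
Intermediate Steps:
C = 37846445 (C = 13055*2899 = 37846445)
T = 7 (T = -6 + 3*(4 + 1/3) = -6 + 3*(4 + ⅓) = -6 + 3*(13/3) = -6 + 13 = 7)
C*T = 37846445*7 = 264925115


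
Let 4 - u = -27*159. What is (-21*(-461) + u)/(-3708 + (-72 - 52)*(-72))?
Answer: 241/90 ≈ 2.6778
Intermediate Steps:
u = 4297 (u = 4 - (-27)*159 = 4 - 1*(-4293) = 4 + 4293 = 4297)
(-21*(-461) + u)/(-3708 + (-72 - 52)*(-72)) = (-21*(-461) + 4297)/(-3708 + (-72 - 52)*(-72)) = (9681 + 4297)/(-3708 - 124*(-72)) = 13978/(-3708 + 8928) = 13978/5220 = 13978*(1/5220) = 241/90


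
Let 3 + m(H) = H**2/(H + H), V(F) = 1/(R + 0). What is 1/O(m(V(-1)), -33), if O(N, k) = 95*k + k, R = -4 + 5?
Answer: -1/3168 ≈ -0.00031566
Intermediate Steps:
R = 1
V(F) = 1 (V(F) = 1/(1 + 0) = 1/1 = 1)
m(H) = -3 + H/2 (m(H) = -3 + H**2/(H + H) = -3 + H**2/((2*H)) = -3 + (1/(2*H))*H**2 = -3 + H/2)
O(N, k) = 96*k
1/O(m(V(-1)), -33) = 1/(96*(-33)) = 1/(-3168) = -1/3168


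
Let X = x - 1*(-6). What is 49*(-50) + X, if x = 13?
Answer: -2431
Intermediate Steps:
X = 19 (X = 13 - 1*(-6) = 13 + 6 = 19)
49*(-50) + X = 49*(-50) + 19 = -2450 + 19 = -2431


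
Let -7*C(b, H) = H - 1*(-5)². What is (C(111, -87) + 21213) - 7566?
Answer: 13663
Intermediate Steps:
C(b, H) = 25/7 - H/7 (C(b, H) = -(H - 1*(-5)²)/7 = -(H - 1*25)/7 = -(H - 25)/7 = -(-25 + H)/7 = 25/7 - H/7)
(C(111, -87) + 21213) - 7566 = ((25/7 - ⅐*(-87)) + 21213) - 7566 = ((25/7 + 87/7) + 21213) - 7566 = (16 + 21213) - 7566 = 21229 - 7566 = 13663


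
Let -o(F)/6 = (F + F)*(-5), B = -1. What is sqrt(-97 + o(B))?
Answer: I*sqrt(157) ≈ 12.53*I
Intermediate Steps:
o(F) = 60*F (o(F) = -6*(F + F)*(-5) = -6*2*F*(-5) = -(-60)*F = 60*F)
sqrt(-97 + o(B)) = sqrt(-97 + 60*(-1)) = sqrt(-97 - 60) = sqrt(-157) = I*sqrt(157)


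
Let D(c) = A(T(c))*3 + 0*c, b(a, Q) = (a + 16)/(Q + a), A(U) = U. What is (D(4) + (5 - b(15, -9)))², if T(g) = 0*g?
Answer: 1/36 ≈ 0.027778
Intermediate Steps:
T(g) = 0
b(a, Q) = (16 + a)/(Q + a)
D(c) = 0 (D(c) = 0*3 + 0*c = 0 + 0 = 0)
(D(4) + (5 - b(15, -9)))² = (0 + (5 - (16 + 15)/(-9 + 15)))² = (0 + (5 - 31/6))² = (0 - ⅙)² = (-⅙)² = 1/36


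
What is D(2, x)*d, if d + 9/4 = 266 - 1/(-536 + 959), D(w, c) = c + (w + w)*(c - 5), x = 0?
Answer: -2231305/423 ≈ -5275.0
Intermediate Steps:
D(w, c) = c + 2*w*(-5 + c) (D(w, c) = c + (2*w)*(-5 + c) = c + 2*w*(-5 + c))
d = 446261/1692 (d = -9/4 + (266 - 1/(-536 + 959)) = -9/4 + (266 - 1/423) = -9/4 + 112517/423 = 446261/1692 ≈ 263.75)
D(2, x)*d = (0 - 10*2 + 2*0*2)*(446261/1692) = (0 - 20 + 0)*(446261/1692) = -20*446261/1692 = -2231305/423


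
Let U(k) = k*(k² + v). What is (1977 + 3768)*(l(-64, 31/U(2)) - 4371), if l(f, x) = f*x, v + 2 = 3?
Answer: -26251203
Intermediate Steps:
v = 1 (v = -2 + 3 = 1)
U(k) = k*(1 + k²) (U(k) = k*(k² + 1) = k*(1 + k²))
(1977 + 3768)*(l(-64, 31/U(2)) - 4371) = (1977 + 3768)*(-1984/(2 + 2³) - 4371) = 5745*(-1984/(2 + 8) - 4371) = 5745*(-1984/10 - 4371) = 5745*(-64*31/10 - 4371) = 5745*(-992/5 - 4371) = 5745*(-22847/5) = -26251203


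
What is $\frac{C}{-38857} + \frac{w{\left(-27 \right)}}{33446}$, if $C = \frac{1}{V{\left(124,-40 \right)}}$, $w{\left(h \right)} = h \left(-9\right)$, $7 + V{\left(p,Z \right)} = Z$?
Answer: $\frac{63402749}{8725961062} \approx 0.007266$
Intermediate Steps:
$V{\left(p,Z \right)} = -7 + Z$
$w{\left(h \right)} = - 9 h$
$C = - \frac{1}{47}$ ($C = \frac{1}{-7 - 40} = \frac{1}{-47} = - \frac{1}{47} \approx -0.021277$)
$\frac{C}{-38857} + \frac{w{\left(-27 \right)}}{33446} = - \frac{1}{47 \left(-38857\right)} + \frac{\left(-9\right) \left(-27\right)}{33446} = \left(- \frac{1}{47}\right) \left(- \frac{1}{38857}\right) + 243 \cdot \frac{1}{33446} = \frac{1}{1826279} + \frac{243}{33446} = \frac{63402749}{8725961062}$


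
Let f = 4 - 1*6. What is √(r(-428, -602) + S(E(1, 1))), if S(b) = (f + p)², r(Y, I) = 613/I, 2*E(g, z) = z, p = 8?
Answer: √12677518/602 ≈ 5.9145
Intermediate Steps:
E(g, z) = z/2
f = -2 (f = 4 - 6 = -2)
S(b) = 36 (S(b) = (-2 + 8)² = 6² = 36)
√(r(-428, -602) + S(E(1, 1))) = √(613/(-602) + 36) = √(613*(-1/602) + 36) = √(-613/602 + 36) = √(21059/602) = √12677518/602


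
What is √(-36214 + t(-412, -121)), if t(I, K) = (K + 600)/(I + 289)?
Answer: I*√547940523/123 ≈ 190.31*I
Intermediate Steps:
t(I, K) = (600 + K)/(289 + I)
√(-36214 + t(-412, -121)) = √(-36214 + (600 - 121)/(289 - 412)) = √(-36214 + 479/(-123)) = √(-36214 - 1/123*479) = √(-36214 - 479/123) = √(-4454801/123) = I*√547940523/123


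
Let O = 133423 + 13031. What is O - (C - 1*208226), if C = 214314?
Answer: 140366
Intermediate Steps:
O = 146454
O - (C - 1*208226) = 146454 - (214314 - 1*208226) = 146454 - (214314 - 208226) = 146454 - 1*6088 = 146454 - 6088 = 140366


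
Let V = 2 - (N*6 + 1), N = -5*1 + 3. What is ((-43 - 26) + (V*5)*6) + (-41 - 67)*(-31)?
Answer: 3669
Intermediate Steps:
N = -2 (N = -5 + 3 = -2)
V = 13 (V = 2 - (-2*6 + 1) = 2 - (-12 + 1) = 2 - 1*(-11) = 2 + 11 = 13)
((-43 - 26) + (V*5)*6) + (-41 - 67)*(-31) = ((-43 - 26) + (13*5)*6) + (-41 - 67)*(-31) = (-69 + 65*6) - 108*(-31) = (-69 + 390) + 3348 = 321 + 3348 = 3669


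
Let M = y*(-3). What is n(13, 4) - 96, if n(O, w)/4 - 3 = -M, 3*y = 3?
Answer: -72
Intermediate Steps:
y = 1 (y = (⅓)*3 = 1)
M = -3 (M = 1*(-3) = -3)
n(O, w) = 24 (n(O, w) = 12 + 4*(-1*(-3)) = 12 + 4*3 = 12 + 12 = 24)
n(13, 4) - 96 = 24 - 96 = -72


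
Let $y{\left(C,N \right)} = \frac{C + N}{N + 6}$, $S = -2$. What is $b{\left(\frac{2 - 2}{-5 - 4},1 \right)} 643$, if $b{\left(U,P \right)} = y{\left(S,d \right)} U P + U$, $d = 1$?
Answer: $0$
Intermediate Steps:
$y{\left(C,N \right)} = \frac{C + N}{6 + N}$
$b{\left(U,P \right)} = U - \frac{P U}{7}$ ($b{\left(U,P \right)} = \frac{-2 + 1}{6 + 1} U P + U = \frac{1}{7} \left(-1\right) U P + U = - \frac{U}{7} P + U = - \frac{P U}{7} + U = U - \frac{P U}{7}$)
$b{\left(\frac{2 - 2}{-5 - 4},1 \right)} 643 = \frac{\frac{2 - 2}{-5 - 4} \left(7 - 1\right)}{7} \cdot 643 = \frac{\frac{0}{-9} \left(7 - 1\right)}{7} \cdot 643 = \frac{1}{7} \cdot 0 \left(- \frac{1}{9}\right) 6 \cdot 643 = \frac{1}{7} \cdot 0 \cdot 6 \cdot 643 = 0 \cdot 643 = 0$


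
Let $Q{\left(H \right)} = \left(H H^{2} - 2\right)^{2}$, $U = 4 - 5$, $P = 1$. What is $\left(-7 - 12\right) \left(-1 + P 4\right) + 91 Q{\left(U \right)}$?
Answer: $762$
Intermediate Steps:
$U = -1$ ($U = 4 - 5 = -1$)
$Q{\left(H \right)} = \left(-2 + H^{3}\right)^{2}$ ($Q{\left(H \right)} = \left(H^{3} - 2\right)^{2} = \left(-2 + H^{3}\right)^{2}$)
$\left(-7 - 12\right) \left(-1 + P 4\right) + 91 Q{\left(U \right)} = \left(-7 - 12\right) \left(-1 + 1 \cdot 4\right) + 91 \left(-2 + \left(-1\right)^{3}\right)^{2} = \left(-7 - 12\right) \left(-1 + 4\right) + 91 \left(-2 - 1\right)^{2} = \left(-19\right) 3 + 91 \left(-3\right)^{2} = -57 + 91 \cdot 9 = -57 + 819 = 762$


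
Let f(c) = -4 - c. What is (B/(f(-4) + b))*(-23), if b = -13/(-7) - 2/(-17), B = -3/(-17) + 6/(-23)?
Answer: 231/235 ≈ 0.98298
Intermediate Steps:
B = -33/391 (B = -3*(-1/17) + 6*(-1/23) = 3/17 - 6/23 = -33/391 ≈ -0.084399)
b = 235/119 (b = -13*(-1/7) - 2*(-1/17) = 13/7 + 2/17 = 235/119 ≈ 1.9748)
(B/(f(-4) + b))*(-23) = (-33/391/((-4 - 1*(-4)) + 235/119))*(-23) = (-33/391/((-4 + 4) + 235/119))*(-23) = (-33/391/(0 + 235/119))*(-23) = (-33/391/(235/119))*(-23) = ((119/235)*(-33/391))*(-23) = -231/5405*(-23) = 231/235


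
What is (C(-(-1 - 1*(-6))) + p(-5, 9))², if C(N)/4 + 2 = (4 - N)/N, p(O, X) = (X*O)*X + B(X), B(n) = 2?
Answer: 4372281/25 ≈ 1.7489e+5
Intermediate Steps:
p(O, X) = 2 + O*X² (p(O, X) = (X*O)*X + 2 = (O*X)*X + 2 = O*X² + 2 = 2 + O*X²)
C(N) = -8 + 4*(4 - N)/N (C(N) = -8 + 4*((4 - N)/N) = -8 + 4*(4 - N)/N)
(C(-(-1 - 1*(-6))) + p(-5, 9))² = ((-12 + 16/((-(-1 - 1*(-6))))) + (2 - 5*9²))² = ((-12 + 16/((-(-1 + 6)))) + (2 - 5*81))² = ((-12 + 16/((-1*5))) + (2 - 405))² = ((-12 + 16/(-5)) - 403)² = ((-12 + 16*(-⅕)) - 403)² = ((-12 - 16/5) - 403)² = (-76/5 - 403)² = (-2091/5)² = 4372281/25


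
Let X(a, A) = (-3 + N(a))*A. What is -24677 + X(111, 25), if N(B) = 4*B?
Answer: -13652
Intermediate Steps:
X(a, A) = A*(-3 + 4*a) (X(a, A) = (-3 + 4*a)*A = A*(-3 + 4*a))
-24677 + X(111, 25) = -24677 + 25*(-3 + 4*111) = -24677 + 25*(-3 + 444) = -24677 + 25*441 = -24677 + 11025 = -13652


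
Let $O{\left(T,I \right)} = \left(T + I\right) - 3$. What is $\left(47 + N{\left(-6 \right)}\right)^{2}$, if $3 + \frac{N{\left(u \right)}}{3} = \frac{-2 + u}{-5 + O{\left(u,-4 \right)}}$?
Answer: $\frac{13924}{9} \approx 1547.1$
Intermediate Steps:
$O{\left(T,I \right)} = -3 + I + T$ ($O{\left(T,I \right)} = \left(I + T\right) - 3 = -3 + I + T$)
$N{\left(u \right)} = -9 + \frac{3 \left(-2 + u\right)}{-12 + u}$ ($N{\left(u \right)} = -9 + 3 \frac{-2 + u}{-5 - \left(7 - u\right)} = -9 + 3 \frac{-2 + u}{-5 + \left(-7 + u\right)} = -9 + 3 \frac{-2 + u}{-12 + u} = -9 + \frac{3 \left(-2 + u\right)}{-12 + u}$)
$\left(47 + N{\left(-6 \right)}\right)^{2} = \left(47 + \frac{6 \left(17 - -6\right)}{-12 - 6}\right)^{2} = \left(47 + \frac{6 \left(17 + 6\right)}{-18}\right)^{2} = \left(47 + 6 \left(- \frac{1}{18}\right) 23\right)^{2} = \left(47 - \frac{23}{3}\right)^{2} = \left(\frac{118}{3}\right)^{2} = \frac{13924}{9}$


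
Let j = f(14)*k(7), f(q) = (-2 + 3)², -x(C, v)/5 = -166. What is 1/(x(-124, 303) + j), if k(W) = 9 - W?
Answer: 1/832 ≈ 0.0012019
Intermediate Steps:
x(C, v) = 830 (x(C, v) = -5*(-166) = 830)
f(q) = 1 (f(q) = 1² = 1)
j = 2 (j = 1*(9 - 1*7) = 1*(9 - 7) = 1*2 = 2)
1/(x(-124, 303) + j) = 1/(830 + 2) = 1/832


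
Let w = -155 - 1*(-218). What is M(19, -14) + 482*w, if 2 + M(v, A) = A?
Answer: 30350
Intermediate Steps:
w = 63 (w = -155 + 218 = 63)
M(v, A) = -2 + A
M(19, -14) + 482*w = (-2 - 14) + 482*63 = -16 + 30366 = 30350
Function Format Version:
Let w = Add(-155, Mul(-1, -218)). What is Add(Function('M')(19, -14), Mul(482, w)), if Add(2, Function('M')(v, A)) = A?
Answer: 30350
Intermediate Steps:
w = 63 (w = Add(-155, 218) = 63)
Function('M')(v, A) = Add(-2, A)
Add(Function('M')(19, -14), Mul(482, w)) = Add(Add(-2, -14), Mul(482, 63)) = Add(-16, 30366) = 30350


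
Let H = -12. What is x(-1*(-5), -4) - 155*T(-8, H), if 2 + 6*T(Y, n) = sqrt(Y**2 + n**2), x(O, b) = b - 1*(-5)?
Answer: 158/3 - 310*sqrt(13)/3 ≈ -319.91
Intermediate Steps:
x(O, b) = 5 + b (x(O, b) = b + 5 = 5 + b)
T(Y, n) = -1/3 + sqrt(Y**2 + n**2)/6
x(-1*(-5), -4) - 155*T(-8, H) = (5 - 4) - 155*(-1/3 + sqrt((-8)**2 + (-12)**2)/6) = 1 - 155*(-1/3 + sqrt(64 + 144)/6) = 1 - 155*(-1/3 + sqrt(208)/6) = 1 - 155*(-1/3 + (4*sqrt(13))/6) = 1 - 155*(-1/3 + 2*sqrt(13)/3) = 1 + (155/3 - 310*sqrt(13)/3) = 158/3 - 310*sqrt(13)/3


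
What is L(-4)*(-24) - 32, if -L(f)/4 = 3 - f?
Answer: 640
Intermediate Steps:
L(f) = -12 + 4*f (L(f) = -4*(3 - f) = -12 + 4*f)
L(-4)*(-24) - 32 = (-12 + 4*(-4))*(-24) - 32 = (-12 - 16)*(-24) - 32 = -28*(-24) - 32 = 672 - 32 = 640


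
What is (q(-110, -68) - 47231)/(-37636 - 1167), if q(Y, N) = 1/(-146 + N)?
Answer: 10107435/8303842 ≈ 1.2172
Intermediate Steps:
(q(-110, -68) - 47231)/(-37636 - 1167) = (1/(-146 - 68) - 47231)/(-37636 - 1167) = (1/(-214) - 47231)/(-38803) = (-1/214 - 47231)*(-1/38803) = -10107435/214*(-1/38803) = 10107435/8303842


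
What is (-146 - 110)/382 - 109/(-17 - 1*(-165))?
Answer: -39763/28268 ≈ -1.4066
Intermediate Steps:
(-146 - 110)/382 - 109/(-17 - 1*(-165)) = -256*1/382 - 109/(-17 + 165) = -128/191 - 109/148 = -39763/28268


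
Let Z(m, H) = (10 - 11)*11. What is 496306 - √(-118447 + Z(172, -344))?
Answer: 496306 - 3*I*√13162 ≈ 4.9631e+5 - 344.18*I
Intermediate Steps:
Z(m, H) = -11 (Z(m, H) = -1*11 = -11)
496306 - √(-118447 + Z(172, -344)) = 496306 - √(-118447 - 11) = 496306 - √(-118458) = 496306 - 3*I*√13162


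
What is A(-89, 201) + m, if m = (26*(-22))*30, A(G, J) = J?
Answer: -16959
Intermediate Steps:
m = -17160 (m = -572*30 = -17160)
A(-89, 201) + m = 201 - 17160 = -16959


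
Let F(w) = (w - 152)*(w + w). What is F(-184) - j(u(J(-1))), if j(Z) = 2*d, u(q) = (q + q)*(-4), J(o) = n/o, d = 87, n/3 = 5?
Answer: 123474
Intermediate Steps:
n = 15 (n = 3*5 = 15)
J(o) = 15/o
u(q) = -8*q (u(q) = (2*q)*(-4) = -8*q)
F(w) = 2*w*(-152 + w) (F(w) = (-152 + w)*(2*w) = 2*w*(-152 + w))
j(Z) = 174 (j(Z) = 2*87 = 174)
F(-184) - j(u(J(-1))) = 2*(-184)*(-152 - 184) - 1*174 = 2*(-184)*(-336) - 174 = 123648 - 174 = 123474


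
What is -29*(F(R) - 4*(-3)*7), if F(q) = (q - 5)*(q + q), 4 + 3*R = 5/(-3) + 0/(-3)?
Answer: -258448/81 ≈ -3190.7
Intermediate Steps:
R = -17/9 (R = -4/3 + (5/(-3) + 0/(-3))/3 = -4/3 + (5*(-⅓) + 0*(-⅓))/3 = -4/3 + (-5/3 + 0)/3 = -4/3 + (⅓)*(-5/3) = -4/3 - 5/9 = -17/9 ≈ -1.8889)
F(q) = 2*q*(-5 + q) (F(q) = (-5 + q)*(2*q) = 2*q*(-5 + q))
-29*(F(R) - 4*(-3)*7) = -29*(2*(-17/9)*(-5 - 17/9) - 4*(-3)*7) = -29*(2*(-17/9)*(-62/9) + 12*7) = -29*(2108/81 + 84) = -29*8912/81 = -258448/81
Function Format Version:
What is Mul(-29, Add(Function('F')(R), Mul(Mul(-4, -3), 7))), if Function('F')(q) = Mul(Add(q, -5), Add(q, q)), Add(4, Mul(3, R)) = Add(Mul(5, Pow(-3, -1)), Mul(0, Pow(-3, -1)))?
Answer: Rational(-258448, 81) ≈ -3190.7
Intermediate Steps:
R = Rational(-17, 9) (R = Add(Rational(-4, 3), Mul(Rational(1, 3), Add(Mul(5, Pow(-3, -1)), Mul(0, Pow(-3, -1))))) = Add(Rational(-4, 3), Mul(Rational(1, 3), Add(Mul(5, Rational(-1, 3)), Mul(0, Rational(-1, 3))))) = Add(Rational(-4, 3), Mul(Rational(1, 3), Add(Rational(-5, 3), 0))) = Add(Rational(-4, 3), Mul(Rational(1, 3), Rational(-5, 3))) = Add(Rational(-4, 3), Rational(-5, 9)) = Rational(-17, 9) ≈ -1.8889)
Function('F')(q) = Mul(2, q, Add(-5, q)) (Function('F')(q) = Mul(Add(-5, q), Mul(2, q)) = Mul(2, q, Add(-5, q)))
Mul(-29, Add(Function('F')(R), Mul(Mul(-4, -3), 7))) = Mul(-29, Add(Mul(2, Rational(-17, 9), Add(-5, Rational(-17, 9))), Mul(Mul(-4, -3), 7))) = Mul(-29, Add(Mul(2, Rational(-17, 9), Rational(-62, 9)), Mul(12, 7))) = Mul(-29, Add(Rational(2108, 81), 84)) = Mul(-29, Rational(8912, 81)) = Rational(-258448, 81)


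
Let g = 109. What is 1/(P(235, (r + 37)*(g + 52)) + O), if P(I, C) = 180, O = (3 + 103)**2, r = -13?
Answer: 1/11416 ≈ 8.7596e-5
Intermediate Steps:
O = 11236 (O = 106**2 = 11236)
1/(P(235, (r + 37)*(g + 52)) + O) = 1/(180 + 11236) = 1/11416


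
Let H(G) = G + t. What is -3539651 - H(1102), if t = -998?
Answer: -3539755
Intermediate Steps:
H(G) = -998 + G (H(G) = G - 998 = -998 + G)
-3539651 - H(1102) = -3539651 - (-998 + 1102) = -3539651 - 1*104 = -3539651 - 104 = -3539755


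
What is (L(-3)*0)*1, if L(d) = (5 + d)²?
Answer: 0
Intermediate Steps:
(L(-3)*0)*1 = ((5 - 3)²*0)*1 = (2²*0)*1 = (4*0)*1 = 0*1 = 0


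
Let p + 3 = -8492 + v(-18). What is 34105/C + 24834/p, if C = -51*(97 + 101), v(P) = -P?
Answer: -539881817/85600746 ≈ -6.3070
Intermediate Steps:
p = -8477 (p = -3 + (-8492 - 1*(-18)) = -3 + (-8492 + 18) = -3 - 8474 = -8477)
C = -10098 (C = -51*198 = -10098)
34105/C + 24834/p = 34105/(-10098) + 24834/(-8477) = 34105*(-1/10098) + 24834*(-1/8477) = -34105/10098 - 24834/8477 = -539881817/85600746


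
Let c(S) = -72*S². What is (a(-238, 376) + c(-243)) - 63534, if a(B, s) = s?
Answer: -4314686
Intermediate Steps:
(a(-238, 376) + c(-243)) - 63534 = (376 - 72*(-243)²) - 63534 = (376 - 72*59049) - 63534 = (376 - 4251528) - 63534 = -4251152 - 63534 = -4314686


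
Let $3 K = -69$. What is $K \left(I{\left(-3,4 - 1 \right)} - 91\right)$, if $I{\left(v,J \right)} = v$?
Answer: $2162$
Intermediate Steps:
$K = -23$ ($K = \frac{1}{3} \left(-69\right) = -23$)
$K \left(I{\left(-3,4 - 1 \right)} - 91\right) = - 23 \left(-3 - 91\right) = \left(-23\right) \left(-94\right) = 2162$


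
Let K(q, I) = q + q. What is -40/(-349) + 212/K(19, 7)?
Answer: 37754/6631 ≈ 5.6936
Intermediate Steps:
K(q, I) = 2*q
-40/(-349) + 212/K(19, 7) = -40/(-349) + 212/((2*19)) = -40*(-1/349) + 212/38 = 40/349 + 212*(1/38) = 40/349 + 106/19 = 37754/6631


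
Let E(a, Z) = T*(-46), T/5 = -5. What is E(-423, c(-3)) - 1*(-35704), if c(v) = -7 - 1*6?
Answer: 36854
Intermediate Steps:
T = -25 (T = 5*(-5) = -25)
c(v) = -13 (c(v) = -7 - 6 = -13)
E(a, Z) = 1150 (E(a, Z) = -25*(-46) = 1150)
E(-423, c(-3)) - 1*(-35704) = 1150 - 1*(-35704) = 1150 + 35704 = 36854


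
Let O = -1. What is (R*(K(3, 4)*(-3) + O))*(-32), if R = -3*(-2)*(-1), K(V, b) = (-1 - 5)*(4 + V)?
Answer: 24000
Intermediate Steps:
K(V, b) = -24 - 6*V (K(V, b) = -6*(4 + V) = -24 - 6*V)
R = -6 (R = 6*(-1) = -6)
(R*(K(3, 4)*(-3) + O))*(-32) = -6*((-24 - 6*3)*(-3) - 1)*(-32) = -6*((-24 - 18)*(-3) - 1)*(-32) = -6*(-42*(-3) - 1)*(-32) = -6*(126 - 1)*(-32) = -6*125*(-32) = -750*(-32) = 24000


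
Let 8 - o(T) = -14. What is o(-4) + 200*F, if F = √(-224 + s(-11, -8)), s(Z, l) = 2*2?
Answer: 22 + 400*I*√55 ≈ 22.0 + 2966.5*I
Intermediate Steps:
o(T) = 22 (o(T) = 8 - 1*(-14) = 8 + 14 = 22)
s(Z, l) = 4
F = 2*I*√55 (F = √(-224 + 4) = √(-220) = 2*I*√55 ≈ 14.832*I)
o(-4) + 200*F = 22 + 200*(2*I*√55) = 22 + 400*I*√55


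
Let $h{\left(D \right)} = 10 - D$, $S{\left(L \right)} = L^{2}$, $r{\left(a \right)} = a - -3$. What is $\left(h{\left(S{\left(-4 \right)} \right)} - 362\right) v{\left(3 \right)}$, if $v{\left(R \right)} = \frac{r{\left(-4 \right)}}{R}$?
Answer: $\frac{368}{3} \approx 122.67$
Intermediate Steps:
$r{\left(a \right)} = 3 + a$ ($r{\left(a \right)} = a + 3 = 3 + a$)
$v{\left(R \right)} = - \frac{1}{R}$ ($v{\left(R \right)} = \frac{3 - 4}{R} = - \frac{1}{R}$)
$\left(h{\left(S{\left(-4 \right)} \right)} - 362\right) v{\left(3 \right)} = \left(\left(10 - \left(-4\right)^{2}\right) - 362\right) \left(- \frac{1}{3}\right) = \left(\left(10 - 16\right) - 362\right) \left(\left(-1\right) \frac{1}{3}\right) = \left(\left(10 - 16\right) - 362\right) \left(- \frac{1}{3}\right) = \left(-6 - 362\right) \left(- \frac{1}{3}\right) = \left(-368\right) \left(- \frac{1}{3}\right) = \frac{368}{3}$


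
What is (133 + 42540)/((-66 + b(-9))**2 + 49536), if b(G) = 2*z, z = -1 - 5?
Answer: 42673/55620 ≈ 0.76722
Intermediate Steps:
z = -6
b(G) = -12 (b(G) = 2*(-6) = -12)
(133 + 42540)/((-66 + b(-9))**2 + 49536) = (133 + 42540)/((-66 - 12)**2 + 49536) = 42673/((-78)**2 + 49536) = 42673/(6084 + 49536) = 42673/55620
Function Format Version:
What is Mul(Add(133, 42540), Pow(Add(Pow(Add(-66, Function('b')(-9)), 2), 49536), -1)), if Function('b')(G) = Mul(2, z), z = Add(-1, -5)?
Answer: Rational(42673, 55620) ≈ 0.76722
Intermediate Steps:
z = -6
Function('b')(G) = -12 (Function('b')(G) = Mul(2, -6) = -12)
Mul(Add(133, 42540), Pow(Add(Pow(Add(-66, Function('b')(-9)), 2), 49536), -1)) = Mul(Add(133, 42540), Pow(Add(Pow(Add(-66, -12), 2), 49536), -1)) = Mul(42673, Pow(Add(Pow(-78, 2), 49536), -1)) = Mul(42673, Pow(Add(6084, 49536), -1)) = Mul(42673, Pow(55620, -1)) = Mul(42673, Rational(1, 55620)) = Rational(42673, 55620)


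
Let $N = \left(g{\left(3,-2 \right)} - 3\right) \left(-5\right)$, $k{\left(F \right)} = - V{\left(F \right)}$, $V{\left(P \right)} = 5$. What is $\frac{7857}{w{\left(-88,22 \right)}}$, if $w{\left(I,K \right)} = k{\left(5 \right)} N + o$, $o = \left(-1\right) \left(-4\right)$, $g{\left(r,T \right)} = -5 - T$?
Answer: $- \frac{7857}{146} \approx -53.815$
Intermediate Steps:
$k{\left(F \right)} = -5$ ($k{\left(F \right)} = \left(-1\right) 5 = -5$)
$N = 30$ ($N = \left(\left(-5 - -2\right) - 3\right) \left(-5\right) = \left(\left(-5 + 2\right) - 3\right) \left(-5\right) = \left(-3 - 3\right) \left(-5\right) = \left(-6\right) \left(-5\right) = 30$)
$o = 4$
$w{\left(I,K \right)} = -146$ ($w{\left(I,K \right)} = \left(-5\right) 30 + 4 = -150 + 4 = -146$)
$\frac{7857}{w{\left(-88,22 \right)}} = \frac{7857}{-146} = 7857 \left(- \frac{1}{146}\right) = - \frac{7857}{146}$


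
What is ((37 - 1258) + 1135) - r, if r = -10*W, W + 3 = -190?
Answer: -2016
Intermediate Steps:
W = -193 (W = -3 - 190 = -193)
r = 1930 (r = -10*(-193) = 1930)
((37 - 1258) + 1135) - r = ((37 - 1258) + 1135) - 1*1930 = (-1221 + 1135) - 1930 = -86 - 1930 = -2016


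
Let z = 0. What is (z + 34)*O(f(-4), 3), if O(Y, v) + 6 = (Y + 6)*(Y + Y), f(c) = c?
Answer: -748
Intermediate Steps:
O(Y, v) = -6 + 2*Y*(6 + Y) (O(Y, v) = -6 + (Y + 6)*(Y + Y) = -6 + (6 + Y)*(2*Y) = -6 + 2*Y*(6 + Y))
(z + 34)*O(f(-4), 3) = (0 + 34)*(-6 + 2*(-4)² + 12*(-4)) = 34*(-6 + 2*16 - 48) = 34*(-6 + 32 - 48) = 34*(-22) = -748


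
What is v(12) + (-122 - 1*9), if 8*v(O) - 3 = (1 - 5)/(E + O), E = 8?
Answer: -2613/20 ≈ -130.65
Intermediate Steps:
v(O) = 3/8 - 1/(2*(8 + O)) (v(O) = 3/8 + ((1 - 5)/(8 + O))/8 = 3/8 + (-4/(8 + O))/8 = 3/8 - 1/(2*(8 + O)))
v(12) + (-122 - 1*9) = (20 + 3*12)/(8*(8 + 12)) + (-122 - 1*9) = (1/8)*(20 + 36)/20 + (-122 - 9) = (1/8)*(1/20)*56 - 131 = 7/20 - 131 = -2613/20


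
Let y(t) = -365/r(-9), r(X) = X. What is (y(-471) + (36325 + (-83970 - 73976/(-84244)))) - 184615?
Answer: -44016797029/189549 ≈ -2.3222e+5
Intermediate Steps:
y(t) = 365/9 (y(t) = -365/(-9) = -365*(-⅑) = 365/9)
(y(-471) + (36325 + (-83970 - 73976/(-84244)))) - 184615 = (365/9 + (36325 + (-83970 - 73976/(-84244)))) - 184615 = (365/9 + (36325 + (-83970 - 73976*(-1/84244)))) - 184615 = (365/9 + (36325 + (-83970 + 18494/21061))) - 184615 = (365/9 + (36325 - 1768473676/21061)) - 184615 = (365/9 - 1003432851/21061) - 184615 = -9023208394/189549 - 184615 = -44016797029/189549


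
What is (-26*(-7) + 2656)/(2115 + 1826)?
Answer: 2838/3941 ≈ 0.72012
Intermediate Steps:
(-26*(-7) + 2656)/(2115 + 1826) = (182 + 2656)/3941 = 2838*(1/3941) = 2838/3941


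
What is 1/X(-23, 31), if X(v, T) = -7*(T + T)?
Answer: -1/434 ≈ -0.0023041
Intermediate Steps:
X(v, T) = -14*T
1/X(-23, 31) = 1/(-14*31) = 1/(-434) = -1/434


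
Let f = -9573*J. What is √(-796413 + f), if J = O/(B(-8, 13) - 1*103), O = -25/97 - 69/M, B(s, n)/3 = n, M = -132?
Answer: I*√232105552152771/17072 ≈ 892.4*I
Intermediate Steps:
B(s, n) = 3*n
O = 1131/4268 (O = -25/97 - 69/(-132) = -25*1/97 - 69*(-1/132) = -25/97 + 23/44 = 1131/4268 ≈ 0.26500)
J = -1131/273152 (J = 1131/(4268*(3*13 - 1*103)) = 1131/(4268*(39 - 103)) = (1131/4268)/(-64) = (1131/4268)*(-1/64) = -1131/273152 ≈ -0.0041405)
f = 10827063/273152 (f = -9573*(-1131/273152) = 10827063/273152 ≈ 39.638)
√(-796413 + f) = √(-796413 + 10827063/273152) = √(-217530976713/273152) = I*√232105552152771/17072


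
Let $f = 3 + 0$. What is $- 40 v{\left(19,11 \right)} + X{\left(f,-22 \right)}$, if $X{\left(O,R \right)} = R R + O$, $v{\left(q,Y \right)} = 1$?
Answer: $447$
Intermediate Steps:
$f = 3$
$X{\left(O,R \right)} = O + R^{2}$ ($X{\left(O,R \right)} = R^{2} + O = O + R^{2}$)
$- 40 v{\left(19,11 \right)} + X{\left(f,-22 \right)} = \left(-40\right) 1 + \left(3 + \left(-22\right)^{2}\right) = -40 + \left(3 + 484\right) = -40 + 487 = 447$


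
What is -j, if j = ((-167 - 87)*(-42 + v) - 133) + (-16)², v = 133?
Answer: 22991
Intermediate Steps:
j = -22991 (j = ((-167 - 87)*(-42 + 133) - 133) + (-16)² = (-254*91 - 133) + 256 = (-23114 - 133) + 256 = -23247 + 256 = -22991)
-j = -1*(-22991) = 22991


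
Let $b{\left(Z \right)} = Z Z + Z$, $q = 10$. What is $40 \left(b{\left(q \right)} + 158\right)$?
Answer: $10720$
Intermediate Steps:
$b{\left(Z \right)} = Z + Z^{2}$ ($b{\left(Z \right)} = Z^{2} + Z = Z + Z^{2}$)
$40 \left(b{\left(q \right)} + 158\right) = 40 \left(10 \left(1 + 10\right) + 158\right) = 40 \left(10 \cdot 11 + 158\right) = 40 \left(110 + 158\right) = 40 \cdot 268 = 10720$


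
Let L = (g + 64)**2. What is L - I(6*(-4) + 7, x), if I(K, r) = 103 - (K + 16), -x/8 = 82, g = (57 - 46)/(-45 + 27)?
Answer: 1268185/324 ≈ 3914.2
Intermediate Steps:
g = -11/18 (g = 11/(-18) = 11*(-1/18) = -11/18 ≈ -0.61111)
L = 1301881/324 (L = (-11/18 + 64)**2 = (1141/18)**2 = 1301881/324 ≈ 4018.2)
x = -656 (x = -8*82 = -656)
I(K, r) = 87 - K (I(K, r) = 103 - (16 + K) = 103 + (-16 - K) = 87 - K)
L - I(6*(-4) + 7, x) = 1301881/324 - (87 - (6*(-4) + 7)) = 1301881/324 - (87 - (-24 + 7)) = 1301881/324 - (87 - 1*(-17)) = 1301881/324 - (87 + 17) = 1301881/324 - 1*104 = 1301881/324 - 104 = 1268185/324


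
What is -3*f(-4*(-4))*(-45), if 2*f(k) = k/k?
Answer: 135/2 ≈ 67.500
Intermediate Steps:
f(k) = ½ (f(k) = (k/k)/2 = (½)*1 = ½)
-3*f(-4*(-4))*(-45) = -3*½*(-45) = -3/2*(-45) = 135/2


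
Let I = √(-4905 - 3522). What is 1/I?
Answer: -I*√3/159 ≈ -0.010893*I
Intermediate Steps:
I = 53*I*√3 (I = √(-8427) = 53*I*√3 ≈ 91.799*I)
1/I = 1/(53*I*√3) = -I*√3/159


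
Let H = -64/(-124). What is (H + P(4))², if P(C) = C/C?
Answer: 2209/961 ≈ 2.2986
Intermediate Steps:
P(C) = 1
H = 16/31 (H = -64*(-1/124) = 16/31 ≈ 0.51613)
(H + P(4))² = (16/31 + 1)² = (47/31)² = 2209/961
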